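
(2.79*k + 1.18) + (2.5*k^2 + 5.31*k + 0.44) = 2.5*k^2 + 8.1*k + 1.62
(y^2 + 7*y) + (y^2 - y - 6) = 2*y^2 + 6*y - 6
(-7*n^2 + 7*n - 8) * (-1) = 7*n^2 - 7*n + 8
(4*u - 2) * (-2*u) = -8*u^2 + 4*u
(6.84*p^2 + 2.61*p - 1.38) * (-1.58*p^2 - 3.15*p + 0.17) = -10.8072*p^4 - 25.6698*p^3 - 4.8783*p^2 + 4.7907*p - 0.2346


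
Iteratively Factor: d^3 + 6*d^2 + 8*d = (d + 2)*(d^2 + 4*d) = d*(d + 2)*(d + 4)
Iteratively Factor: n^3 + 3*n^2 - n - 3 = (n + 1)*(n^2 + 2*n - 3) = (n - 1)*(n + 1)*(n + 3)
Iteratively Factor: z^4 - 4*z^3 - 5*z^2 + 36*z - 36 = (z - 3)*(z^3 - z^2 - 8*z + 12) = (z - 3)*(z + 3)*(z^2 - 4*z + 4) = (z - 3)*(z - 2)*(z + 3)*(z - 2)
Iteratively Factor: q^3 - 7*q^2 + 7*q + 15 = (q - 3)*(q^2 - 4*q - 5) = (q - 3)*(q + 1)*(q - 5)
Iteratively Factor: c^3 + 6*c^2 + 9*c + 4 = (c + 1)*(c^2 + 5*c + 4) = (c + 1)*(c + 4)*(c + 1)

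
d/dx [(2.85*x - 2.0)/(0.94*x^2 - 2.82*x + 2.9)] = (-2.679*x^2 + 3.76*x + 2.625)/(0.8836*x^4 - 5.3016*x^3 + 13.4044*x^2 - 16.356*x + 8.41)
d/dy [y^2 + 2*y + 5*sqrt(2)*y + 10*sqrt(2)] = 2*y + 2 + 5*sqrt(2)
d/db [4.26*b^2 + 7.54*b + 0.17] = 8.52*b + 7.54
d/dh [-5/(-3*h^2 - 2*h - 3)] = 10*(-3*h - 1)/(3*h^2 + 2*h + 3)^2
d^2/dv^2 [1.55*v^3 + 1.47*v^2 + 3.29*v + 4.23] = 9.3*v + 2.94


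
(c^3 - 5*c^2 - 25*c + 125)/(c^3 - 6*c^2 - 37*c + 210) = (c^2 - 25)/(c^2 - c - 42)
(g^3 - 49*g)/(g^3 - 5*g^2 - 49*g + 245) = g/(g - 5)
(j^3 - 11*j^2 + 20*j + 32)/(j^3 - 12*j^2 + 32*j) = (j + 1)/j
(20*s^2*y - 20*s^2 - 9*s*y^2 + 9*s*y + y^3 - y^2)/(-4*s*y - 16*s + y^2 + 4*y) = (-5*s*y + 5*s + y^2 - y)/(y + 4)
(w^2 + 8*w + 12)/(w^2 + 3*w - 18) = (w + 2)/(w - 3)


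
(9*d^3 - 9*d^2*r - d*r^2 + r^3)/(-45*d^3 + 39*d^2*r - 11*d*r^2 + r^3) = (-3*d^2 + 2*d*r + r^2)/(15*d^2 - 8*d*r + r^2)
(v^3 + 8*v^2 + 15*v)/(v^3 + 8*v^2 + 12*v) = (v^2 + 8*v + 15)/(v^2 + 8*v + 12)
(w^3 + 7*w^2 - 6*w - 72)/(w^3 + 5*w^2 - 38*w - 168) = (w^2 + 3*w - 18)/(w^2 + w - 42)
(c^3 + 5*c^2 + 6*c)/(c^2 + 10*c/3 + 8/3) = 3*c*(c + 3)/(3*c + 4)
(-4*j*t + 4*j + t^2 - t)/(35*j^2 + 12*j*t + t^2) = (-4*j*t + 4*j + t^2 - t)/(35*j^2 + 12*j*t + t^2)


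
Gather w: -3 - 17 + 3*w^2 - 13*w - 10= 3*w^2 - 13*w - 30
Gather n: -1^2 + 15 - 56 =-42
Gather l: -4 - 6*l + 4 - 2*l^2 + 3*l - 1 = -2*l^2 - 3*l - 1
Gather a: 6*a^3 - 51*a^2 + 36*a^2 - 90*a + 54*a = 6*a^3 - 15*a^2 - 36*a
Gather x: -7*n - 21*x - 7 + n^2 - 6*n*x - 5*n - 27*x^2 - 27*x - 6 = n^2 - 12*n - 27*x^2 + x*(-6*n - 48) - 13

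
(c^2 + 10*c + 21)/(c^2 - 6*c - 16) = (c^2 + 10*c + 21)/(c^2 - 6*c - 16)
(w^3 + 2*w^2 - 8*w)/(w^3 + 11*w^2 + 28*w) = (w - 2)/(w + 7)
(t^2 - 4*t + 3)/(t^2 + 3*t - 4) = (t - 3)/(t + 4)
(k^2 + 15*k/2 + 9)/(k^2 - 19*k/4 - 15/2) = 2*(2*k^2 + 15*k + 18)/(4*k^2 - 19*k - 30)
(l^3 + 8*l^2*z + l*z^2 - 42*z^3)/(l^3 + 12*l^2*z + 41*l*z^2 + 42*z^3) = (l - 2*z)/(l + 2*z)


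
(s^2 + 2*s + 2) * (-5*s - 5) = -5*s^3 - 15*s^2 - 20*s - 10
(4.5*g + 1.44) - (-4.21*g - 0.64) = 8.71*g + 2.08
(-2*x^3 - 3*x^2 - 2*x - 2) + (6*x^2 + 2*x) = -2*x^3 + 3*x^2 - 2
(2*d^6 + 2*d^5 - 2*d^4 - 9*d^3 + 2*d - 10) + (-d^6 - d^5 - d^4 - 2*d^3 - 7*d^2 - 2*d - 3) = d^6 + d^5 - 3*d^4 - 11*d^3 - 7*d^2 - 13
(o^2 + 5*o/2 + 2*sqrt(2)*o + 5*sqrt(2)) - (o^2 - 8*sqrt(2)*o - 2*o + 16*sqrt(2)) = 9*o/2 + 10*sqrt(2)*o - 11*sqrt(2)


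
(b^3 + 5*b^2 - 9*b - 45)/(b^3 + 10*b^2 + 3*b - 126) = (b^2 + 8*b + 15)/(b^2 + 13*b + 42)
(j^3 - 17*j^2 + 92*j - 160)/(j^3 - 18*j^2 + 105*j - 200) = (j - 4)/(j - 5)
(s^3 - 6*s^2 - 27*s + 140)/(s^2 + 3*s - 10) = (s^2 - 11*s + 28)/(s - 2)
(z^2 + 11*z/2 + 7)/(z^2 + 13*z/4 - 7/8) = 4*(z + 2)/(4*z - 1)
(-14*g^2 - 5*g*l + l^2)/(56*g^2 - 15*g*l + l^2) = (-2*g - l)/(8*g - l)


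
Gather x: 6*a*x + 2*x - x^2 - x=-x^2 + x*(6*a + 1)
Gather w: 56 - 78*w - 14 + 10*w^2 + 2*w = 10*w^2 - 76*w + 42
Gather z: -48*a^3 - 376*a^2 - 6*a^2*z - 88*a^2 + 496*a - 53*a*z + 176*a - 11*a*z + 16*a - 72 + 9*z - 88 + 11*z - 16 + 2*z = -48*a^3 - 464*a^2 + 688*a + z*(-6*a^2 - 64*a + 22) - 176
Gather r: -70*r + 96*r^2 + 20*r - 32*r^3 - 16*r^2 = -32*r^3 + 80*r^2 - 50*r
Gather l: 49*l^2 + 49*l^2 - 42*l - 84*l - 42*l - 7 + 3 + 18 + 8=98*l^2 - 168*l + 22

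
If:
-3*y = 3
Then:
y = -1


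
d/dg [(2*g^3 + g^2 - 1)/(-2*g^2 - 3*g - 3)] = (-4*g^4 - 12*g^3 - 21*g^2 - 10*g - 3)/(4*g^4 + 12*g^3 + 21*g^2 + 18*g + 9)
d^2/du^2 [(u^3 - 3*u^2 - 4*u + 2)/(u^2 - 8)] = 4*(2*u^3 - 33*u^2 + 48*u - 88)/(u^6 - 24*u^4 + 192*u^2 - 512)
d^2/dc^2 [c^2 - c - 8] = 2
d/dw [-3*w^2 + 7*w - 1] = 7 - 6*w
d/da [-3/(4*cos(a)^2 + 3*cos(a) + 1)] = -3*(8*cos(a) + 3)*sin(a)/(4*cos(a)^2 + 3*cos(a) + 1)^2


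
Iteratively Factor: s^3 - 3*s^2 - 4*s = (s - 4)*(s^2 + s) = (s - 4)*(s + 1)*(s)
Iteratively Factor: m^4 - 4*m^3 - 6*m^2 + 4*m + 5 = (m - 1)*(m^3 - 3*m^2 - 9*m - 5) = (m - 1)*(m + 1)*(m^2 - 4*m - 5) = (m - 1)*(m + 1)^2*(m - 5)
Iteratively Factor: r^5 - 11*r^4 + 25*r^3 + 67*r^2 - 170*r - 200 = (r - 5)*(r^4 - 6*r^3 - 5*r^2 + 42*r + 40) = (r - 5)*(r + 2)*(r^3 - 8*r^2 + 11*r + 20) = (r - 5)*(r + 1)*(r + 2)*(r^2 - 9*r + 20) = (r - 5)^2*(r + 1)*(r + 2)*(r - 4)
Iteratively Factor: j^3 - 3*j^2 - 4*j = (j)*(j^2 - 3*j - 4) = j*(j + 1)*(j - 4)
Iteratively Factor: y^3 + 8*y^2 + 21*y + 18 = (y + 3)*(y^2 + 5*y + 6) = (y + 2)*(y + 3)*(y + 3)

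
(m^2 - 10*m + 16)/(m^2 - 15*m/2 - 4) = 2*(m - 2)/(2*m + 1)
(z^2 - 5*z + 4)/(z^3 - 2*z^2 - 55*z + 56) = (z - 4)/(z^2 - z - 56)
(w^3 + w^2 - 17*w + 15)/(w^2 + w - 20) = (w^2 - 4*w + 3)/(w - 4)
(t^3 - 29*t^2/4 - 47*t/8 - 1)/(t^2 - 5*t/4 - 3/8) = (2*t^2 - 15*t - 8)/(2*t - 3)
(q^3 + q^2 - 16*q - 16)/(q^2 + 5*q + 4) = q - 4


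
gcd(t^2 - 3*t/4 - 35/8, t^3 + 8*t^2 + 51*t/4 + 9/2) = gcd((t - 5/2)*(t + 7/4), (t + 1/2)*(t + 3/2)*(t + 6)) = 1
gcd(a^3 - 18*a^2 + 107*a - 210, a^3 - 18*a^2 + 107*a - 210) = a^3 - 18*a^2 + 107*a - 210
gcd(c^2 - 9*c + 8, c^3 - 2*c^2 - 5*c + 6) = c - 1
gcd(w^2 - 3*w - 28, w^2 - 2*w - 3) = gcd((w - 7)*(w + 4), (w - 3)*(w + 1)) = 1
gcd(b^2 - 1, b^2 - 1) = b^2 - 1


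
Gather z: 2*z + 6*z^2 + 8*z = 6*z^2 + 10*z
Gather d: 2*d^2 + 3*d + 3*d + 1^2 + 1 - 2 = 2*d^2 + 6*d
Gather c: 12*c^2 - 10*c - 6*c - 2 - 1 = 12*c^2 - 16*c - 3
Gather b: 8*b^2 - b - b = 8*b^2 - 2*b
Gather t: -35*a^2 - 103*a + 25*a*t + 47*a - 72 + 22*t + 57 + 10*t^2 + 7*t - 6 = -35*a^2 - 56*a + 10*t^2 + t*(25*a + 29) - 21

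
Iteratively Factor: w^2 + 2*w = (w)*(w + 2)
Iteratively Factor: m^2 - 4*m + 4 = (m - 2)*(m - 2)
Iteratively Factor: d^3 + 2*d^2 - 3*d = (d)*(d^2 + 2*d - 3) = d*(d - 1)*(d + 3)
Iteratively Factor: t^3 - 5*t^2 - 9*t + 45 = (t + 3)*(t^2 - 8*t + 15) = (t - 5)*(t + 3)*(t - 3)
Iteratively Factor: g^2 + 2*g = (g + 2)*(g)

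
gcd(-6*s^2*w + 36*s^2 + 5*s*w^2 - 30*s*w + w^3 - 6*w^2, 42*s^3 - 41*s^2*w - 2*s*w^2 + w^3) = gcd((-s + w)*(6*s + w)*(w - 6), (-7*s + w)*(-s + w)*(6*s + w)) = 6*s^2 - 5*s*w - w^2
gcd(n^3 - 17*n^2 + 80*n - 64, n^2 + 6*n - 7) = n - 1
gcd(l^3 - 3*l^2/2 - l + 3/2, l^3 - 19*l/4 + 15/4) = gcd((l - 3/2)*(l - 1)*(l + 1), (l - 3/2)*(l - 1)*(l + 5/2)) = l^2 - 5*l/2 + 3/2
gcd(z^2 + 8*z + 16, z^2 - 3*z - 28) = z + 4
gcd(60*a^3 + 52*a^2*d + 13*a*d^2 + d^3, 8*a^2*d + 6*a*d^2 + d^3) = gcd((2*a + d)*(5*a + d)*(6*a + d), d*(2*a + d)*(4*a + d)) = 2*a + d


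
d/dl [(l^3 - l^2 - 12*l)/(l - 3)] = 2*(l^3 - 5*l^2 + 3*l + 18)/(l^2 - 6*l + 9)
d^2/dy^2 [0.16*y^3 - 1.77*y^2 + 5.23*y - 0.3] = 0.96*y - 3.54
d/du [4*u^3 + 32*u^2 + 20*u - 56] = 12*u^2 + 64*u + 20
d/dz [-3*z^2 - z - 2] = -6*z - 1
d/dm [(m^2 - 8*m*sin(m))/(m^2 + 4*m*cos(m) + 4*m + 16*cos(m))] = 2*(2*m^3*sin(m) - 4*m^3*cos(m) + 12*m^2*sin(m) - 14*m^2*cos(m) - 14*m^2 + 16*m*cos(m) - 64*m - 32*sin(2*m))/((m + 4)^2*(m + 4*cos(m))^2)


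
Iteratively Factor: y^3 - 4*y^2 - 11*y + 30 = (y + 3)*(y^2 - 7*y + 10) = (y - 2)*(y + 3)*(y - 5)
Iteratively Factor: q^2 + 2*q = (q)*(q + 2)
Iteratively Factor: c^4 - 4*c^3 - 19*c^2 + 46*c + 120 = (c + 2)*(c^3 - 6*c^2 - 7*c + 60) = (c - 5)*(c + 2)*(c^2 - c - 12) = (c - 5)*(c + 2)*(c + 3)*(c - 4)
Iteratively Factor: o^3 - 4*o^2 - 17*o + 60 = (o + 4)*(o^2 - 8*o + 15) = (o - 3)*(o + 4)*(o - 5)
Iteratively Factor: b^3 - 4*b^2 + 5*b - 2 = (b - 1)*(b^2 - 3*b + 2) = (b - 2)*(b - 1)*(b - 1)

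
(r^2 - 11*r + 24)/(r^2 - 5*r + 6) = (r - 8)/(r - 2)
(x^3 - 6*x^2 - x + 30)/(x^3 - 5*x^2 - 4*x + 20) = (x - 3)/(x - 2)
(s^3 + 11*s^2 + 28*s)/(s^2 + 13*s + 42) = s*(s + 4)/(s + 6)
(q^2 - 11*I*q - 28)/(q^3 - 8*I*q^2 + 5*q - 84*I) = 1/(q + 3*I)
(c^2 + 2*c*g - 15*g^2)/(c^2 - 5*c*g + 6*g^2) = (c + 5*g)/(c - 2*g)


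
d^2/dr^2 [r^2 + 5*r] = 2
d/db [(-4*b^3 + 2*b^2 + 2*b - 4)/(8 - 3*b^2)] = 2*(6*b^4 - 45*b^2 + 4*b + 8)/(9*b^4 - 48*b^2 + 64)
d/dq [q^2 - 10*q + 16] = 2*q - 10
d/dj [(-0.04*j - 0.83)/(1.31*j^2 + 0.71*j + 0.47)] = (0.0524*j^2 + 2.1746*j + 0.5705)/(1.7161*j^4 + 1.8602*j^3 + 1.7355*j^2 + 0.6674*j + 0.2209)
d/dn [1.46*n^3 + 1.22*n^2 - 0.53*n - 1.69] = 4.38*n^2 + 2.44*n - 0.53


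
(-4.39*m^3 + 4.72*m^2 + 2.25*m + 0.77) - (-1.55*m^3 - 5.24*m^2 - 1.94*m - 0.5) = -2.84*m^3 + 9.96*m^2 + 4.19*m + 1.27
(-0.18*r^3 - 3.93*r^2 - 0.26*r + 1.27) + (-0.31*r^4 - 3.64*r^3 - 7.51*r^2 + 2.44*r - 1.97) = -0.31*r^4 - 3.82*r^3 - 11.44*r^2 + 2.18*r - 0.7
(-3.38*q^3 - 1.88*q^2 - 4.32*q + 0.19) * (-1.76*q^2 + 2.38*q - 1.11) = 5.9488*q^5 - 4.7356*q^4 + 6.8806*q^3 - 8.5292*q^2 + 5.2474*q - 0.2109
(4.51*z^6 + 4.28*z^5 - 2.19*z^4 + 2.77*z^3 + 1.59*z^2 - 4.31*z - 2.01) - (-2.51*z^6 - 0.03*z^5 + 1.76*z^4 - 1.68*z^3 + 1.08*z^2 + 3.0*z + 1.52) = 7.02*z^6 + 4.31*z^5 - 3.95*z^4 + 4.45*z^3 + 0.51*z^2 - 7.31*z - 3.53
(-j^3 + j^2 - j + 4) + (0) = -j^3 + j^2 - j + 4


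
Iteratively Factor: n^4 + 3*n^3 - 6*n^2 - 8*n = (n - 2)*(n^3 + 5*n^2 + 4*n) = (n - 2)*(n + 1)*(n^2 + 4*n) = n*(n - 2)*(n + 1)*(n + 4)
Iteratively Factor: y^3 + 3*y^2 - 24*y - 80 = (y + 4)*(y^2 - y - 20) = (y - 5)*(y + 4)*(y + 4)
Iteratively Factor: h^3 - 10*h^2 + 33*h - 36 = (h - 4)*(h^2 - 6*h + 9) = (h - 4)*(h - 3)*(h - 3)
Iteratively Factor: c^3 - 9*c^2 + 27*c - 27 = (c - 3)*(c^2 - 6*c + 9) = (c - 3)^2*(c - 3)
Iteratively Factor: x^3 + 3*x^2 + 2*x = (x + 1)*(x^2 + 2*x) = (x + 1)*(x + 2)*(x)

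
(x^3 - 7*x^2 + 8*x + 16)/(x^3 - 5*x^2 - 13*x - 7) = (x^2 - 8*x + 16)/(x^2 - 6*x - 7)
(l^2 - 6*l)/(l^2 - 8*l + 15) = l*(l - 6)/(l^2 - 8*l + 15)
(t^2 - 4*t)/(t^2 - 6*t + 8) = t/(t - 2)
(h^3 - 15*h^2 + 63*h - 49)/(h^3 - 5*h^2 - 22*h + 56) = (h^2 - 8*h + 7)/(h^2 + 2*h - 8)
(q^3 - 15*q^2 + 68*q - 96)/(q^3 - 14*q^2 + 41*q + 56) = (q^2 - 7*q + 12)/(q^2 - 6*q - 7)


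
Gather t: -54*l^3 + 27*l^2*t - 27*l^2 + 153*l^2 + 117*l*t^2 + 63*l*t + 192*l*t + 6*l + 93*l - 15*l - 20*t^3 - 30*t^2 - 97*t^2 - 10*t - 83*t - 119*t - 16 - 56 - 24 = -54*l^3 + 126*l^2 + 84*l - 20*t^3 + t^2*(117*l - 127) + t*(27*l^2 + 255*l - 212) - 96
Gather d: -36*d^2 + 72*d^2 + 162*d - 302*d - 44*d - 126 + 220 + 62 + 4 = 36*d^2 - 184*d + 160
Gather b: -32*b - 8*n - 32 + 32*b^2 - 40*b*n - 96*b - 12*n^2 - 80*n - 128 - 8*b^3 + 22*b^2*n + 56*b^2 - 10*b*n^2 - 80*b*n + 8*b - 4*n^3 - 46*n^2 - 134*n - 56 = -8*b^3 + b^2*(22*n + 88) + b*(-10*n^2 - 120*n - 120) - 4*n^3 - 58*n^2 - 222*n - 216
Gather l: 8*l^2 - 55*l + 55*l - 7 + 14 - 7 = 8*l^2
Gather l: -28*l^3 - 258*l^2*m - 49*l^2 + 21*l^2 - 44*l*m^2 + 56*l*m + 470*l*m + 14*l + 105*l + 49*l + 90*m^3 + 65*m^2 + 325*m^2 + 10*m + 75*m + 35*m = -28*l^3 + l^2*(-258*m - 28) + l*(-44*m^2 + 526*m + 168) + 90*m^3 + 390*m^2 + 120*m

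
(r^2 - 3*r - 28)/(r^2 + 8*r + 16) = (r - 7)/(r + 4)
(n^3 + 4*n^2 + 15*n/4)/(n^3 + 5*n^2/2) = (n + 3/2)/n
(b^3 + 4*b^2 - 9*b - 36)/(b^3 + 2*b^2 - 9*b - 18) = (b + 4)/(b + 2)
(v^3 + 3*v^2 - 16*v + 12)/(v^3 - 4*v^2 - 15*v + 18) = (v^2 + 4*v - 12)/(v^2 - 3*v - 18)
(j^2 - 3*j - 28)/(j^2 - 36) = (j^2 - 3*j - 28)/(j^2 - 36)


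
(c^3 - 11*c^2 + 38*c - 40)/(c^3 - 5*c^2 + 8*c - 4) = (c^2 - 9*c + 20)/(c^2 - 3*c + 2)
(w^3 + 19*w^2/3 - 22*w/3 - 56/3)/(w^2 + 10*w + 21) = (3*w^2 - 2*w - 8)/(3*(w + 3))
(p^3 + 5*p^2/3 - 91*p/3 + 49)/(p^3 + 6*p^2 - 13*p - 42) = (p - 7/3)/(p + 2)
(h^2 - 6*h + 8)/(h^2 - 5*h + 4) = (h - 2)/(h - 1)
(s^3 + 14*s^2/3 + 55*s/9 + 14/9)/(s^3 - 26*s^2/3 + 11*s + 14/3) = (3*s^2 + 13*s + 14)/(3*(s^2 - 9*s + 14))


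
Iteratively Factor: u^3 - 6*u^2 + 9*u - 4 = (u - 1)*(u^2 - 5*u + 4) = (u - 4)*(u - 1)*(u - 1)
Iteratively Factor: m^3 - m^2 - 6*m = (m - 3)*(m^2 + 2*m) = m*(m - 3)*(m + 2)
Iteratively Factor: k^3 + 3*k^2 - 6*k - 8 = (k + 4)*(k^2 - k - 2) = (k + 1)*(k + 4)*(k - 2)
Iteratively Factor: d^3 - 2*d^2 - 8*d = (d + 2)*(d^2 - 4*d) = d*(d + 2)*(d - 4)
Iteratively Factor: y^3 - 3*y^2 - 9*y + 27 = (y - 3)*(y^2 - 9) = (y - 3)*(y + 3)*(y - 3)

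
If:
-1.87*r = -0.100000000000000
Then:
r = 0.05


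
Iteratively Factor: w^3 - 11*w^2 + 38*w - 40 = (w - 5)*(w^2 - 6*w + 8) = (w - 5)*(w - 2)*(w - 4)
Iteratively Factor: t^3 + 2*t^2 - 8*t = (t - 2)*(t^2 + 4*t) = (t - 2)*(t + 4)*(t)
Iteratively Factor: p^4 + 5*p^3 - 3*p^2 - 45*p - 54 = (p - 3)*(p^3 + 8*p^2 + 21*p + 18) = (p - 3)*(p + 2)*(p^2 + 6*p + 9) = (p - 3)*(p + 2)*(p + 3)*(p + 3)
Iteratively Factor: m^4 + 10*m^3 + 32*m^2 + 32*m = (m + 2)*(m^3 + 8*m^2 + 16*m) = (m + 2)*(m + 4)*(m^2 + 4*m) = m*(m + 2)*(m + 4)*(m + 4)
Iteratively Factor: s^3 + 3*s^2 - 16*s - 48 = (s + 4)*(s^2 - s - 12) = (s + 3)*(s + 4)*(s - 4)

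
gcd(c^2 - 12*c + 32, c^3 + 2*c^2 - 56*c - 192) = c - 8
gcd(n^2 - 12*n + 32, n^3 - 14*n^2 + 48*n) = n - 8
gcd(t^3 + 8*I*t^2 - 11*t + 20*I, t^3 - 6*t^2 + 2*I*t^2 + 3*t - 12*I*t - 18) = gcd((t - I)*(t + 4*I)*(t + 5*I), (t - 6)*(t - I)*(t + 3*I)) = t - I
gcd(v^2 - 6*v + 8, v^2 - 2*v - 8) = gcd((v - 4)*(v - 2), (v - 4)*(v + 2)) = v - 4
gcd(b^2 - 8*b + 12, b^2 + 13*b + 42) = 1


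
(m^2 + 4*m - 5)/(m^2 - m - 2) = (-m^2 - 4*m + 5)/(-m^2 + m + 2)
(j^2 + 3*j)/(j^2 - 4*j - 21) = j/(j - 7)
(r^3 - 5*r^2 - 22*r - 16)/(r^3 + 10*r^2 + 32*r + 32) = (r^2 - 7*r - 8)/(r^2 + 8*r + 16)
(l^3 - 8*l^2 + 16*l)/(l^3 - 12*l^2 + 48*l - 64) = l/(l - 4)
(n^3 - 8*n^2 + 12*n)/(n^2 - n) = (n^2 - 8*n + 12)/(n - 1)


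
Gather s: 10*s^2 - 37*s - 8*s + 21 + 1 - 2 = 10*s^2 - 45*s + 20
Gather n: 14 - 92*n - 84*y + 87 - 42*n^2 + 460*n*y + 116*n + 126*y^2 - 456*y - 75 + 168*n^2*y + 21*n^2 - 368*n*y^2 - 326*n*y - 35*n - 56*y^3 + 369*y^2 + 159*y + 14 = n^2*(168*y - 21) + n*(-368*y^2 + 134*y - 11) - 56*y^3 + 495*y^2 - 381*y + 40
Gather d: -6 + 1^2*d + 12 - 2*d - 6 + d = 0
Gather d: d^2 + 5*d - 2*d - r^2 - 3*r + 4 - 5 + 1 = d^2 + 3*d - r^2 - 3*r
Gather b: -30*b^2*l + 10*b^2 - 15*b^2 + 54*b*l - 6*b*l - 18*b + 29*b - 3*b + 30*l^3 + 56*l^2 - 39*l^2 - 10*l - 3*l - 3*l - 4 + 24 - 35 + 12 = b^2*(-30*l - 5) + b*(48*l + 8) + 30*l^3 + 17*l^2 - 16*l - 3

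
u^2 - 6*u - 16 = (u - 8)*(u + 2)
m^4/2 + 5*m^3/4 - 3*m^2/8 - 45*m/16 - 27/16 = (m/2 + 1/2)*(m - 3/2)*(m + 3/2)^2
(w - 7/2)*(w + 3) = w^2 - w/2 - 21/2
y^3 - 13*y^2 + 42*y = y*(y - 7)*(y - 6)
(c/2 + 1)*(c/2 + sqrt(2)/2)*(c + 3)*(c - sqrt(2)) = c^4/4 + 5*c^3/4 + c^2 - 5*c/2 - 3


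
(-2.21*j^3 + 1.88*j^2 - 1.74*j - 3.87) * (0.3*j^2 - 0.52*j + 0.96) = -0.663*j^5 + 1.7132*j^4 - 3.6212*j^3 + 1.5486*j^2 + 0.342*j - 3.7152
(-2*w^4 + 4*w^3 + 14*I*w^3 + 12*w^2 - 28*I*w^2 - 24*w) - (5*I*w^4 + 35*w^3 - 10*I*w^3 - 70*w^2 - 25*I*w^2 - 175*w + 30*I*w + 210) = -2*w^4 - 5*I*w^4 - 31*w^3 + 24*I*w^3 + 82*w^2 - 3*I*w^2 + 151*w - 30*I*w - 210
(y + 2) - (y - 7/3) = 13/3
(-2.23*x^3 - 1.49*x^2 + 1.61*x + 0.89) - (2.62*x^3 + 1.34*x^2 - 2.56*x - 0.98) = -4.85*x^3 - 2.83*x^2 + 4.17*x + 1.87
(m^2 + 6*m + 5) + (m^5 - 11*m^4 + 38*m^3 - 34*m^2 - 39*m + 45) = m^5 - 11*m^4 + 38*m^3 - 33*m^2 - 33*m + 50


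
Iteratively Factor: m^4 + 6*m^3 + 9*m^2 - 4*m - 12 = (m + 3)*(m^3 + 3*m^2 - 4) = (m + 2)*(m + 3)*(m^2 + m - 2) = (m - 1)*(m + 2)*(m + 3)*(m + 2)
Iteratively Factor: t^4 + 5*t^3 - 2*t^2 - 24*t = (t + 3)*(t^3 + 2*t^2 - 8*t) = (t - 2)*(t + 3)*(t^2 + 4*t) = t*(t - 2)*(t + 3)*(t + 4)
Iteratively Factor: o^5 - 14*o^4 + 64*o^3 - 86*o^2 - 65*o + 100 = (o + 1)*(o^4 - 15*o^3 + 79*o^2 - 165*o + 100) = (o - 1)*(o + 1)*(o^3 - 14*o^2 + 65*o - 100) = (o - 5)*(o - 1)*(o + 1)*(o^2 - 9*o + 20) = (o - 5)^2*(o - 1)*(o + 1)*(o - 4)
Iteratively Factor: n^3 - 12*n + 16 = (n + 4)*(n^2 - 4*n + 4) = (n - 2)*(n + 4)*(n - 2)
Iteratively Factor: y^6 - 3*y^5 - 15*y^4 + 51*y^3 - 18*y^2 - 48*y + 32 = (y - 1)*(y^5 - 2*y^4 - 17*y^3 + 34*y^2 + 16*y - 32) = (y - 2)*(y - 1)*(y^4 - 17*y^2 + 16) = (y - 2)*(y - 1)^2*(y^3 + y^2 - 16*y - 16) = (y - 2)*(y - 1)^2*(y + 4)*(y^2 - 3*y - 4) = (y - 2)*(y - 1)^2*(y + 1)*(y + 4)*(y - 4)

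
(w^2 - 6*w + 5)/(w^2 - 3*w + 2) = (w - 5)/(w - 2)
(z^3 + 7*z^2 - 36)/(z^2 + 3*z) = z + 4 - 12/z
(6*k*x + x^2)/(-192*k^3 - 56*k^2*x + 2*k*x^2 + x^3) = x/(-32*k^2 - 4*k*x + x^2)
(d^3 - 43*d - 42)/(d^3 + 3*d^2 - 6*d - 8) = (d^2 - d - 42)/(d^2 + 2*d - 8)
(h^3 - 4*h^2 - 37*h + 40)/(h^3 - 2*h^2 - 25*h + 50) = (h^2 - 9*h + 8)/(h^2 - 7*h + 10)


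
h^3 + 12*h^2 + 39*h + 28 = (h + 1)*(h + 4)*(h + 7)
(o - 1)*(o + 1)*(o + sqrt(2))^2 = o^4 + 2*sqrt(2)*o^3 + o^2 - 2*sqrt(2)*o - 2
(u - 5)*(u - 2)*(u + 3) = u^3 - 4*u^2 - 11*u + 30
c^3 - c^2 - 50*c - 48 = (c - 8)*(c + 1)*(c + 6)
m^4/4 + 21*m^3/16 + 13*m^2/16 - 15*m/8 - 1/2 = (m/4 + 1)*(m - 1)*(m + 1/4)*(m + 2)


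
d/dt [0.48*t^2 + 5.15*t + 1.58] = 0.96*t + 5.15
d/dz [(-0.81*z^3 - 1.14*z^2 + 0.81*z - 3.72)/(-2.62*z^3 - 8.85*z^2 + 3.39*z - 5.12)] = (4.1817*z^4 - 1.2474*z^3 - 13.4937*z^2 - 54.1704*z + 8.4636)/(6.8644*z^6 + 46.374*z^5 + 60.5589*z^4 - 33.1742*z^3 + 102.1161*z^2 - 34.7136*z + 26.2144)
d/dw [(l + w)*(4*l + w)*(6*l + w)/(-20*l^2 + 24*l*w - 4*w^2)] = (-314*l^4 - 62*l^3*w + 85*l^2*w^2 + 12*l*w^3 - w^4)/(4*(25*l^4 - 60*l^3*w + 46*l^2*w^2 - 12*l*w^3 + w^4))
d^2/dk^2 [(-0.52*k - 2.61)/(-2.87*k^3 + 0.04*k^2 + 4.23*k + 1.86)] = (25.699128*k^5 + 257.621532*k^4 + 7.83331999999999*k^3 - 156.778542*k^2 + 86.013756*k + 84.830058)/(23.639903*k^9 - 0.988428*k^8 - 104.512485*k^7 - 43.048342*k^6 + 155.318733*k^5 + 133.32744*k^4 - 47.788083*k^3 - 100.257534*k^2 - 43.902324*k - 6.434856)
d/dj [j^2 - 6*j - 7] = 2*j - 6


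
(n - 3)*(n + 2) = n^2 - n - 6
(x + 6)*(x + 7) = x^2 + 13*x + 42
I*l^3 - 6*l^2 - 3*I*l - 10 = (l + 2*I)*(l + 5*I)*(I*l + 1)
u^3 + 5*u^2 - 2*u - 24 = (u - 2)*(u + 3)*(u + 4)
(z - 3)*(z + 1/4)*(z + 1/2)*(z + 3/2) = z^4 - 3*z^3/4 - 11*z^2/2 - 57*z/16 - 9/16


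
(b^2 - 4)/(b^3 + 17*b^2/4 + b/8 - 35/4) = 8*(b - 2)/(8*b^2 + 18*b - 35)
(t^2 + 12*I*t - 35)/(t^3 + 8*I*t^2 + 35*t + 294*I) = (t + 5*I)/(t^2 + I*t + 42)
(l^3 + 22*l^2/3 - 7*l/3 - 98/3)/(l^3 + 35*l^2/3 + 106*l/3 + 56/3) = (3*l^2 + l - 14)/(3*l^2 + 14*l + 8)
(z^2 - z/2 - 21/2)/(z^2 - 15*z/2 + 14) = (z + 3)/(z - 4)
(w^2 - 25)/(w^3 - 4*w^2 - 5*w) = (w + 5)/(w*(w + 1))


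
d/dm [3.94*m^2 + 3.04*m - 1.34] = 7.88*m + 3.04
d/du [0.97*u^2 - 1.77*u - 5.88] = 1.94*u - 1.77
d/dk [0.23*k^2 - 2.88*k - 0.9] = 0.46*k - 2.88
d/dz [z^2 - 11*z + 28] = 2*z - 11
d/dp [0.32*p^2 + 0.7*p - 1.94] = 0.64*p + 0.7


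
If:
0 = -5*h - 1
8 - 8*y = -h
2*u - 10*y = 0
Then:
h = -1/5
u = 39/8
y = 39/40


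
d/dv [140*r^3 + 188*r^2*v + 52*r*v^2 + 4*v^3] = 188*r^2 + 104*r*v + 12*v^2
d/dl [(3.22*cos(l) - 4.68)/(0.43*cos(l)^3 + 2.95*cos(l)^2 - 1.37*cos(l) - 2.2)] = (2.7692*cos(l)^3 + 3.4618*cos(l)^2 - 27.612*cos(l) + 13.4956)*sin(l)/(0.1849*cos(l)^6 + 2.537*cos(l)^5 + 7.5243*cos(l)^4 - 9.975*cos(l)^3 - 11.1031*cos(l)^2 + 6.028*cos(l) + 4.84)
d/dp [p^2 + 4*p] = 2*p + 4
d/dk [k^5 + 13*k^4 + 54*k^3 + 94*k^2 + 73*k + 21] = 5*k^4 + 52*k^3 + 162*k^2 + 188*k + 73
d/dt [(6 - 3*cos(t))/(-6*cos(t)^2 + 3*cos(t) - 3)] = (-8*cos(t) + cos(2*t) + 2)*sin(t)/(-cos(t) + cos(2*t) + 2)^2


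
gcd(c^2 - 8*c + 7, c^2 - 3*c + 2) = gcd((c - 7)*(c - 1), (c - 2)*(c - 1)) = c - 1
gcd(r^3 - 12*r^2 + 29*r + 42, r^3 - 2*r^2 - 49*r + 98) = r - 7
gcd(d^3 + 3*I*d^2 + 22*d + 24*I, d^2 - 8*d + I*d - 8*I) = d + I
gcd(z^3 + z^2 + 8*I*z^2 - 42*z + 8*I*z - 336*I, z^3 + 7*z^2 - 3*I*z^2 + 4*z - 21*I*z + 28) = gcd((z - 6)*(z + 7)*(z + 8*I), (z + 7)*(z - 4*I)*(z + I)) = z + 7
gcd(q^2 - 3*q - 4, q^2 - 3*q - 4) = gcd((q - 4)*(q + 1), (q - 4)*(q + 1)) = q^2 - 3*q - 4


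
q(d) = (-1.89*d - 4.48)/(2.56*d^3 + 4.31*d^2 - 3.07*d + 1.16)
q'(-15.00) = -0.00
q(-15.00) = -0.00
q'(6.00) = 0.01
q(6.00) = -0.02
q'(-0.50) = -2.17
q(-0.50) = -1.02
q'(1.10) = 2.22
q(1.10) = -1.02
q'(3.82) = 0.03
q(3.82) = -0.06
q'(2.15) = 0.23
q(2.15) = -0.21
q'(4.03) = 0.03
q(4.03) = -0.05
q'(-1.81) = -0.12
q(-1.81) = -0.19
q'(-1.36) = -0.30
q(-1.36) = -0.28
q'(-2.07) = 0.06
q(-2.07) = -0.17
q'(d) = (-1.89*d - 4.48)*(-7.68*d^2 - 8.62*d + 3.07)/(2.56*d^3 + 4.31*d^2 - 3.07*d + 1.16)^2 - 1.89/(2.56*d^3 + 4.31*d^2 - 3.07*d + 1.16) = (9.6768*d^3 + 42.5523*d^2 + 38.6176*d - 15.946)/(6.5536*d^6 + 22.0672*d^5 + 2.8577*d^4 - 20.5242*d^3 + 19.4241*d^2 - 7.1224*d + 1.3456)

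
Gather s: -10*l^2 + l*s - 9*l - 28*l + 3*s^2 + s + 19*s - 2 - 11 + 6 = -10*l^2 - 37*l + 3*s^2 + s*(l + 20) - 7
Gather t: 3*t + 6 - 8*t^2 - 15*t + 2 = -8*t^2 - 12*t + 8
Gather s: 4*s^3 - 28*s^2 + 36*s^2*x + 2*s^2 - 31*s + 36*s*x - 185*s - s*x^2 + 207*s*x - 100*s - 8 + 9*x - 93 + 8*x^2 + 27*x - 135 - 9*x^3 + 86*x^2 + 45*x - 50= 4*s^3 + s^2*(36*x - 26) + s*(-x^2 + 243*x - 316) - 9*x^3 + 94*x^2 + 81*x - 286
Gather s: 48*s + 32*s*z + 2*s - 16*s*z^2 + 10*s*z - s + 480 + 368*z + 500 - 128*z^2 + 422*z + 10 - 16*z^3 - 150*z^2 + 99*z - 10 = s*(-16*z^2 + 42*z + 49) - 16*z^3 - 278*z^2 + 889*z + 980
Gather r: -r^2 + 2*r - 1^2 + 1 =-r^2 + 2*r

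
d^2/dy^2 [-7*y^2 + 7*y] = -14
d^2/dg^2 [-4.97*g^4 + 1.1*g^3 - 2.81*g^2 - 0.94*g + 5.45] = -59.64*g^2 + 6.6*g - 5.62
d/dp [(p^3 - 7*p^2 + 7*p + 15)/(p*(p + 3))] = (p^4 + 6*p^3 - 28*p^2 - 30*p - 45)/(p^2*(p^2 + 6*p + 9))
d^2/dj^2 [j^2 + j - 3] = 2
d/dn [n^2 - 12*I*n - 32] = 2*n - 12*I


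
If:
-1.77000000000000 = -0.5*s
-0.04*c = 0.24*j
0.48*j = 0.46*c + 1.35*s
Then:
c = -8.85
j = 1.48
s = 3.54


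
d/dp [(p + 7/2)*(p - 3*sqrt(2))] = 2*p - 3*sqrt(2) + 7/2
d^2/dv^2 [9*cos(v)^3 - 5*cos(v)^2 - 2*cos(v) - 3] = -19*cos(v)/4 + 10*cos(2*v) - 81*cos(3*v)/4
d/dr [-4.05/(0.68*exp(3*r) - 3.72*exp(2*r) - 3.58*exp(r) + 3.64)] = (8.262*exp(2*r) - 30.132*exp(r) - 14.499)*exp(r)/(0.68*exp(3*r) - 3.72*exp(2*r) - 3.58*exp(r) + 3.64)^2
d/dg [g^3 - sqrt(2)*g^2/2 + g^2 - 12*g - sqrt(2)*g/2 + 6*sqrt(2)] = 3*g^2 - sqrt(2)*g + 2*g - 12 - sqrt(2)/2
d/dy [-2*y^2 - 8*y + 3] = -4*y - 8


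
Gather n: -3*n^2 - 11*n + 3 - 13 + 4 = -3*n^2 - 11*n - 6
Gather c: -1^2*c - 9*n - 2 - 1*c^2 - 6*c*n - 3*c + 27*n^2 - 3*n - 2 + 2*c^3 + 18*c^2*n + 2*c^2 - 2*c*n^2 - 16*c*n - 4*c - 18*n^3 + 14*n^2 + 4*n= 2*c^3 + c^2*(18*n + 1) + c*(-2*n^2 - 22*n - 8) - 18*n^3 + 41*n^2 - 8*n - 4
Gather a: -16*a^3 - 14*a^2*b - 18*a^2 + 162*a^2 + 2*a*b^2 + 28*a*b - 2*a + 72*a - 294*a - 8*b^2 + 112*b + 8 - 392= -16*a^3 + a^2*(144 - 14*b) + a*(2*b^2 + 28*b - 224) - 8*b^2 + 112*b - 384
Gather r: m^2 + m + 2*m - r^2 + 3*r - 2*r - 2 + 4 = m^2 + 3*m - r^2 + r + 2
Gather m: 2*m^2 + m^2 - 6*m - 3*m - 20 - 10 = 3*m^2 - 9*m - 30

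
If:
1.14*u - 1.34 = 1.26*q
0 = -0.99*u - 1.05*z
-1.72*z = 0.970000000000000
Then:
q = -0.52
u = 0.60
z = -0.56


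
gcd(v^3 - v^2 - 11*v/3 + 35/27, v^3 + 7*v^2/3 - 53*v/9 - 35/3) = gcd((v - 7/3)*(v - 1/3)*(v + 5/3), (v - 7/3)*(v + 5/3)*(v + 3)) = v^2 - 2*v/3 - 35/9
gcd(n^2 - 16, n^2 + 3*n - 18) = 1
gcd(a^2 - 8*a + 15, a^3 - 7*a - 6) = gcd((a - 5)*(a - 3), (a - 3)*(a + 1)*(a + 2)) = a - 3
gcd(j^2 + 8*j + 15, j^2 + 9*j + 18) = j + 3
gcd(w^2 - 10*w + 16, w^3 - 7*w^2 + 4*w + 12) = w - 2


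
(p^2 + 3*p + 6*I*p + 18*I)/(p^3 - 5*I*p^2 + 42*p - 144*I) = (p + 3)/(p^2 - 11*I*p - 24)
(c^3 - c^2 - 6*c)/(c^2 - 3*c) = c + 2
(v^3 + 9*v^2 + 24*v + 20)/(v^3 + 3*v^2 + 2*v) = (v^2 + 7*v + 10)/(v*(v + 1))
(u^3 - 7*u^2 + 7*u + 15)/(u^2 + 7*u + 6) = (u^2 - 8*u + 15)/(u + 6)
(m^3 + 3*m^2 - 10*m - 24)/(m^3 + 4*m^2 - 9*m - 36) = (m + 2)/(m + 3)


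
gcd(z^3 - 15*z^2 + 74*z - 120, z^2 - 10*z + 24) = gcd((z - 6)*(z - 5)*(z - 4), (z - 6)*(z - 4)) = z^2 - 10*z + 24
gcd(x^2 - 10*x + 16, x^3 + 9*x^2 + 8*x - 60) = x - 2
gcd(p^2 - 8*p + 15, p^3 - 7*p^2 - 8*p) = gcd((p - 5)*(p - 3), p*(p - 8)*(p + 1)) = 1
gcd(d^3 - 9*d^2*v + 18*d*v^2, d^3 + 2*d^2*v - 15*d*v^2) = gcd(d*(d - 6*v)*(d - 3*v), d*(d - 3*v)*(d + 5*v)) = -d^2 + 3*d*v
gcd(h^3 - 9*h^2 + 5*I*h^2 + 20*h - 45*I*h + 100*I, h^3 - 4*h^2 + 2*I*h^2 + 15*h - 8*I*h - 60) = h^2 + h*(-4 + 5*I) - 20*I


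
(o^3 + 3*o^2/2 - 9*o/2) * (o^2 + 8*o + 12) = o^5 + 19*o^4/2 + 39*o^3/2 - 18*o^2 - 54*o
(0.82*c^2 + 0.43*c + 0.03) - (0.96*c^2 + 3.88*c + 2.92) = -0.14*c^2 - 3.45*c - 2.89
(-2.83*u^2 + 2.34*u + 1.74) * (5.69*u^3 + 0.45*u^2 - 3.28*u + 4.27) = -16.1027*u^5 + 12.0411*u^4 + 20.236*u^3 - 18.9763*u^2 + 4.2846*u + 7.4298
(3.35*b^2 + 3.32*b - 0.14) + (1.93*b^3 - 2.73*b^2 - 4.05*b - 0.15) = 1.93*b^3 + 0.62*b^2 - 0.73*b - 0.29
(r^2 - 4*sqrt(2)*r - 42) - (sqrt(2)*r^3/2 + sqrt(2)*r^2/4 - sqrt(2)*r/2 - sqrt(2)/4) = -sqrt(2)*r^3/2 - sqrt(2)*r^2/4 + r^2 - 7*sqrt(2)*r/2 - 42 + sqrt(2)/4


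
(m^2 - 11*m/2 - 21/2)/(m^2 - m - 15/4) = 2*(m - 7)/(2*m - 5)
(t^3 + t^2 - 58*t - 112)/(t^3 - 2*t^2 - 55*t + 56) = (t + 2)/(t - 1)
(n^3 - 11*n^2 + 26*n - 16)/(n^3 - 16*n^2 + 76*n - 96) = (n - 1)/(n - 6)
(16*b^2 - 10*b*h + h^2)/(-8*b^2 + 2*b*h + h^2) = (-8*b + h)/(4*b + h)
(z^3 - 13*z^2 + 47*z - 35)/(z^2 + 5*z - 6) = (z^2 - 12*z + 35)/(z + 6)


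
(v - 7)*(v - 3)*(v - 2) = v^3 - 12*v^2 + 41*v - 42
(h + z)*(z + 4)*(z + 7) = h*z^2 + 11*h*z + 28*h + z^3 + 11*z^2 + 28*z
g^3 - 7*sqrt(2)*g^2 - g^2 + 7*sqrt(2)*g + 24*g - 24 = (g - 1)*(g - 4*sqrt(2))*(g - 3*sqrt(2))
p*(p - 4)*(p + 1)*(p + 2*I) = p^4 - 3*p^3 + 2*I*p^3 - 4*p^2 - 6*I*p^2 - 8*I*p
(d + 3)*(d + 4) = d^2 + 7*d + 12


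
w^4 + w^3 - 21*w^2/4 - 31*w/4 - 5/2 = (w - 5/2)*(w + 1/2)*(w + 1)*(w + 2)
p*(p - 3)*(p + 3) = p^3 - 9*p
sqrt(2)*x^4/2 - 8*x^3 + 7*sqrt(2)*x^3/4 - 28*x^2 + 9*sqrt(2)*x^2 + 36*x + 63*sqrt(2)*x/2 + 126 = (x + 7/2)*(x - 6*sqrt(2))*(x - 3*sqrt(2))*(sqrt(2)*x/2 + 1)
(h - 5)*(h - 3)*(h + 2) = h^3 - 6*h^2 - h + 30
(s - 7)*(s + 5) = s^2 - 2*s - 35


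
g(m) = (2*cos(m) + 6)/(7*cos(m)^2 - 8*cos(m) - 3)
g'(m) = (14*sin(m)*cos(m) - 8*sin(m))*(2*cos(m) + 6)/(7*cos(m)^2 - 8*cos(m) - 3)^2 - 2*sin(m)/(7*cos(m)^2 - 8*cos(m) - 3)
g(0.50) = -1.68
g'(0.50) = 0.95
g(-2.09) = 1.86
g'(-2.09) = 9.61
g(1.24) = -1.37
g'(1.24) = -0.53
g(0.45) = -1.72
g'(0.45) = 0.95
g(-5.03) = -1.38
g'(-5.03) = -0.59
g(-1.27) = -1.39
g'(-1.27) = 0.67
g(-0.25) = -1.90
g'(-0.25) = -0.74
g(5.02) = -1.38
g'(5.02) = 0.64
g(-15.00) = 0.63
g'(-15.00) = 1.25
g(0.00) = -2.00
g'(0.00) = 0.00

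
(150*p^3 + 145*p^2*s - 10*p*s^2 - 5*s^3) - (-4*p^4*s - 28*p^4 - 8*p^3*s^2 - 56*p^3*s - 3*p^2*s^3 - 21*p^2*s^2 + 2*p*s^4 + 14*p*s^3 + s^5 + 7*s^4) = 4*p^4*s + 28*p^4 + 8*p^3*s^2 + 56*p^3*s + 150*p^3 + 3*p^2*s^3 + 21*p^2*s^2 + 145*p^2*s - 2*p*s^4 - 14*p*s^3 - 10*p*s^2 - s^5 - 7*s^4 - 5*s^3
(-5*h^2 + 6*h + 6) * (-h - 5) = 5*h^3 + 19*h^2 - 36*h - 30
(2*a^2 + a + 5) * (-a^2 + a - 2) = -2*a^4 + a^3 - 8*a^2 + 3*a - 10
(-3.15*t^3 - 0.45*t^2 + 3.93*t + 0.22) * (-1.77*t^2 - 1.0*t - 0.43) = 5.5755*t^5 + 3.9465*t^4 - 5.1516*t^3 - 4.1259*t^2 - 1.9099*t - 0.0946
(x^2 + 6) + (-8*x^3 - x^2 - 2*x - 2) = -8*x^3 - 2*x + 4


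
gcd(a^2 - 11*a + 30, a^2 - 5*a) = a - 5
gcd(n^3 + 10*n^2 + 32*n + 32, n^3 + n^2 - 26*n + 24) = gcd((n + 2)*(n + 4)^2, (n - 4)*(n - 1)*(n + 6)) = 1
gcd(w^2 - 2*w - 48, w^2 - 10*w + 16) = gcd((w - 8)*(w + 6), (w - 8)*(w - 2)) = w - 8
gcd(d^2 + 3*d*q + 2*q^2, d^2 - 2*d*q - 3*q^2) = d + q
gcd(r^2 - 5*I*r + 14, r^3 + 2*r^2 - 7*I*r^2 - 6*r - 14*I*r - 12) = 1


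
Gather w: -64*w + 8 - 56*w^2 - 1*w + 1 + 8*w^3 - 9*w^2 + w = 8*w^3 - 65*w^2 - 64*w + 9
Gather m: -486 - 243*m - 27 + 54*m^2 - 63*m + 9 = 54*m^2 - 306*m - 504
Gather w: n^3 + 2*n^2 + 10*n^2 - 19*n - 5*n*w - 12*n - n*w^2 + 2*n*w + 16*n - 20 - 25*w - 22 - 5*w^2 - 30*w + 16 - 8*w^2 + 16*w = n^3 + 12*n^2 - 15*n + w^2*(-n - 13) + w*(-3*n - 39) - 26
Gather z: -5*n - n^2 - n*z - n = -n^2 - n*z - 6*n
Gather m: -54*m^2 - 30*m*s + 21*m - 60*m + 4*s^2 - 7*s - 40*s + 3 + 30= -54*m^2 + m*(-30*s - 39) + 4*s^2 - 47*s + 33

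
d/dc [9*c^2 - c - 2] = 18*c - 1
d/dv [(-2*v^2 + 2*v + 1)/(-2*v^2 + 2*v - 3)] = 8*(2*v - 1)/(2*v^2 - 2*v + 3)^2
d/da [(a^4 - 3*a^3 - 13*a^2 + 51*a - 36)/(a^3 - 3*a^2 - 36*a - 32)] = (a^4 - 14*a^3 + 10*a^2 + 130*a - 183)/(a^4 - 14*a^3 + 33*a^2 + 112*a + 64)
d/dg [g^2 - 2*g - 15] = 2*g - 2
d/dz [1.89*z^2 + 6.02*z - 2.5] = 3.78*z + 6.02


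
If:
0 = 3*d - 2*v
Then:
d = 2*v/3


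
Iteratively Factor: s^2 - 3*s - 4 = (s - 4)*(s + 1)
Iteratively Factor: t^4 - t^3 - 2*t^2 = (t - 2)*(t^3 + t^2) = (t - 2)*(t + 1)*(t^2) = t*(t - 2)*(t + 1)*(t)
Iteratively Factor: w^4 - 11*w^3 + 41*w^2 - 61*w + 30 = (w - 1)*(w^3 - 10*w^2 + 31*w - 30) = (w - 2)*(w - 1)*(w^2 - 8*w + 15) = (w - 3)*(w - 2)*(w - 1)*(w - 5)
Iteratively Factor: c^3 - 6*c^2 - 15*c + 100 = (c - 5)*(c^2 - c - 20) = (c - 5)^2*(c + 4)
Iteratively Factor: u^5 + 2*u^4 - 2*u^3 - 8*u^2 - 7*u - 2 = (u + 1)*(u^4 + u^3 - 3*u^2 - 5*u - 2) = (u + 1)^2*(u^3 - 3*u - 2) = (u + 1)^3*(u^2 - u - 2) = (u + 1)^4*(u - 2)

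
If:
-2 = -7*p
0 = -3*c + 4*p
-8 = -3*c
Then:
No Solution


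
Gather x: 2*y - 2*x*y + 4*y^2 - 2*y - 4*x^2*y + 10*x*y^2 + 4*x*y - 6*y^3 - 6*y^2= -4*x^2*y + x*(10*y^2 + 2*y) - 6*y^3 - 2*y^2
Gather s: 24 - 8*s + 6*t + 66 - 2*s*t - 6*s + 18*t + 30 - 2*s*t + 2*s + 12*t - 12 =s*(-4*t - 12) + 36*t + 108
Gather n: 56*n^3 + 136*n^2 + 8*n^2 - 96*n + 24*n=56*n^3 + 144*n^2 - 72*n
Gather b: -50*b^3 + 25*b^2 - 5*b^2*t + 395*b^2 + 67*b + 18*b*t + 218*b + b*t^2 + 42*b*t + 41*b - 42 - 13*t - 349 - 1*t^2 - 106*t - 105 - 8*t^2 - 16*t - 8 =-50*b^3 + b^2*(420 - 5*t) + b*(t^2 + 60*t + 326) - 9*t^2 - 135*t - 504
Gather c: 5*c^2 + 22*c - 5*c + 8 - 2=5*c^2 + 17*c + 6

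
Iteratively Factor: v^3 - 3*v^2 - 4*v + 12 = (v + 2)*(v^2 - 5*v + 6) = (v - 3)*(v + 2)*(v - 2)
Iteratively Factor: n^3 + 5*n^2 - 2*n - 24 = (n + 4)*(n^2 + n - 6) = (n + 3)*(n + 4)*(n - 2)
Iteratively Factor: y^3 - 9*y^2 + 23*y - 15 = (y - 3)*(y^2 - 6*y + 5) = (y - 3)*(y - 1)*(y - 5)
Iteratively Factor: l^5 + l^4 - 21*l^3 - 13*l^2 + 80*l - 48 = (l + 4)*(l^4 - 3*l^3 - 9*l^2 + 23*l - 12) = (l - 4)*(l + 4)*(l^3 + l^2 - 5*l + 3) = (l - 4)*(l + 3)*(l + 4)*(l^2 - 2*l + 1) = (l - 4)*(l - 1)*(l + 3)*(l + 4)*(l - 1)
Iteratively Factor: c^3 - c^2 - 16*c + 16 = (c - 1)*(c^2 - 16) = (c - 1)*(c + 4)*(c - 4)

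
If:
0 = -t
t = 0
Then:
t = 0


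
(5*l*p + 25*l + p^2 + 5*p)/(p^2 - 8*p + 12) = (5*l*p + 25*l + p^2 + 5*p)/(p^2 - 8*p + 12)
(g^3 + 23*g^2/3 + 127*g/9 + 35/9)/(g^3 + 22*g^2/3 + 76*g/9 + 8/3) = (9*g^3 + 69*g^2 + 127*g + 35)/(9*g^3 + 66*g^2 + 76*g + 24)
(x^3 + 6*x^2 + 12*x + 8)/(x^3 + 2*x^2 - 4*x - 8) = (x + 2)/(x - 2)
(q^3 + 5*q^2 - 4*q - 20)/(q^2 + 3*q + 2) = (q^2 + 3*q - 10)/(q + 1)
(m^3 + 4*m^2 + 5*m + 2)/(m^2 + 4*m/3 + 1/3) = 3*(m^2 + 3*m + 2)/(3*m + 1)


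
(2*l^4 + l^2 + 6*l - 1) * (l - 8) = 2*l^5 - 16*l^4 + l^3 - 2*l^2 - 49*l + 8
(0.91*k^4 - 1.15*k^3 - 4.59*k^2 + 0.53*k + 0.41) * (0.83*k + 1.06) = 0.7553*k^5 + 0.0101000000000002*k^4 - 5.0287*k^3 - 4.4255*k^2 + 0.9021*k + 0.4346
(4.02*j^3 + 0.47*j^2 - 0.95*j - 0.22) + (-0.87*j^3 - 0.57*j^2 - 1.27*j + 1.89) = 3.15*j^3 - 0.1*j^2 - 2.22*j + 1.67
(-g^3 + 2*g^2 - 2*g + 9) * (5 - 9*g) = 9*g^4 - 23*g^3 + 28*g^2 - 91*g + 45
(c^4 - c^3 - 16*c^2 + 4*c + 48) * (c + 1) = c^5 - 17*c^3 - 12*c^2 + 52*c + 48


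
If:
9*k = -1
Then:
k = -1/9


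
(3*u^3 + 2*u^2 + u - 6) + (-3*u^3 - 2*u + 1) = 2*u^2 - u - 5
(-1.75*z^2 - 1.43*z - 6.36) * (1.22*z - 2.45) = -2.135*z^3 + 2.5429*z^2 - 4.2557*z + 15.582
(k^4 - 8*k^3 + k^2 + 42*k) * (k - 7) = k^5 - 15*k^4 + 57*k^3 + 35*k^2 - 294*k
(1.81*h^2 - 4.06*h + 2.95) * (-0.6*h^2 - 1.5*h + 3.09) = -1.086*h^4 - 0.279*h^3 + 9.9129*h^2 - 16.9704*h + 9.1155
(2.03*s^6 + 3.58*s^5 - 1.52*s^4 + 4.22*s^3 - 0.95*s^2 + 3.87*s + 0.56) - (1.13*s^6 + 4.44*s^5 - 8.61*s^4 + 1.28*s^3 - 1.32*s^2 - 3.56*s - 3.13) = 0.9*s^6 - 0.86*s^5 + 7.09*s^4 + 2.94*s^3 + 0.37*s^2 + 7.43*s + 3.69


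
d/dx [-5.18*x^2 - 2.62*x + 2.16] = -10.36*x - 2.62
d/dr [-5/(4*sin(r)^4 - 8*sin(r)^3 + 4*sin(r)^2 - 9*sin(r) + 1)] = 5*(16*sin(r)^3 - 24*sin(r)^2 + 8*sin(r) - 9)*cos(r)/(4*sin(r)^4 - 8*sin(r)^3 + 4*sin(r)^2 - 9*sin(r) + 1)^2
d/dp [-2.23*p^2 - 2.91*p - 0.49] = -4.46*p - 2.91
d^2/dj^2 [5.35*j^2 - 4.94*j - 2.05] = 10.7000000000000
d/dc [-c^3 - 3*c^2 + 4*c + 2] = -3*c^2 - 6*c + 4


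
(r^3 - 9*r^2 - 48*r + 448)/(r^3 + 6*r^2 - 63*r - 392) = (r - 8)/(r + 7)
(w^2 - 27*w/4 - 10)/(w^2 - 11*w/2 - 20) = (4*w + 5)/(2*(2*w + 5))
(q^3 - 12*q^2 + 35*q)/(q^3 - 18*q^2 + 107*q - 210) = q/(q - 6)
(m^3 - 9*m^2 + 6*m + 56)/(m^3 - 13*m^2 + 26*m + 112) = (m - 4)/(m - 8)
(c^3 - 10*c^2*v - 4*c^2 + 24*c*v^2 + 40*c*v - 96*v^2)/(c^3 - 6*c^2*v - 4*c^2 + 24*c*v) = (c - 4*v)/c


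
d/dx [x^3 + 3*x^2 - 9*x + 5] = 3*x^2 + 6*x - 9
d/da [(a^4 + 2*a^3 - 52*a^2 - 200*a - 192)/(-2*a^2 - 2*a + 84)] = (-a^5 - 5*a^4/2 + 82*a^3 + 52*a^2 - 2376*a - 4296)/(a^4 + 2*a^3 - 83*a^2 - 84*a + 1764)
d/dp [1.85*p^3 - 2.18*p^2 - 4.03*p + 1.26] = 5.55*p^2 - 4.36*p - 4.03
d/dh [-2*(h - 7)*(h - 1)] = 16 - 4*h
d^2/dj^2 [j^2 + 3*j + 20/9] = 2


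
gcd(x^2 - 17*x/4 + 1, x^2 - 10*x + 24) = x - 4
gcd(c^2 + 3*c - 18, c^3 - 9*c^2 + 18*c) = c - 3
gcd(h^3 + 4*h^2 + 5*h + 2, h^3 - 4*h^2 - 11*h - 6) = h^2 + 2*h + 1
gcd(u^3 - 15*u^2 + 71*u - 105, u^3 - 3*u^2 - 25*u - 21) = u - 7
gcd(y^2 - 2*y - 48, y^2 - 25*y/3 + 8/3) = y - 8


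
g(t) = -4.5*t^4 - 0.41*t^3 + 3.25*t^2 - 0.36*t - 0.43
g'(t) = -18.0*t^3 - 1.23*t^2 + 6.5*t - 0.36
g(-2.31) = -105.34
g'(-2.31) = 199.94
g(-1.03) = -1.23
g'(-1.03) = 11.31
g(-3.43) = -567.27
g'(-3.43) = 689.24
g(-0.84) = 0.17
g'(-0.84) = 3.98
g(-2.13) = -73.58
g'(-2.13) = 154.16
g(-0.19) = -0.25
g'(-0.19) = -1.52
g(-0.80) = 0.30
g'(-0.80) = 2.87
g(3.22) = -465.35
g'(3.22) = -593.14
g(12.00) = -93557.23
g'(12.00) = -31203.48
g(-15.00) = -225692.53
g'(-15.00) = 60375.39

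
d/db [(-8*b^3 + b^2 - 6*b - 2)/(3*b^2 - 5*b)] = (-24*b^4 + 80*b^3 + 13*b^2 + 12*b - 10)/(b^2*(9*b^2 - 30*b + 25))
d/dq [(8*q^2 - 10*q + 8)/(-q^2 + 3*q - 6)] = 2*(7*q^2 - 40*q + 18)/(q^4 - 6*q^3 + 21*q^2 - 36*q + 36)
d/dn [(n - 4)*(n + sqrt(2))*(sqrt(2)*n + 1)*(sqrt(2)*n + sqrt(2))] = 8*n^3 - 18*n^2 + 9*sqrt(2)*n^2 - 18*sqrt(2)*n - 12*n - 12*sqrt(2) - 6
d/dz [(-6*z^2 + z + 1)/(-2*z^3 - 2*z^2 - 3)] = (2*z*(3*z + 2)*(-6*z^2 + z + 1) + (12*z - 1)*(2*z^3 + 2*z^2 + 3))/(2*z^3 + 2*z^2 + 3)^2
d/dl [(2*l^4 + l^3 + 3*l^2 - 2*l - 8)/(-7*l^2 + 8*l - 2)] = (-28*l^5 + 41*l^4 + 4*l^2 - 124*l + 68)/(49*l^4 - 112*l^3 + 92*l^2 - 32*l + 4)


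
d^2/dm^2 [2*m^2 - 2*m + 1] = 4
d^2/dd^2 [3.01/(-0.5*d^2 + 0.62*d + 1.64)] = 3.01*(-0.5*d^2 + 0.62*d + (1.0*d - 0.62)*(2.0*d - 1.24) + 1.64)/(-0.5*d^2 + 0.62*d + 1.64)^3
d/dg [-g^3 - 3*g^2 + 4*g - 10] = -3*g^2 - 6*g + 4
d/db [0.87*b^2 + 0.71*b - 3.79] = 1.74*b + 0.71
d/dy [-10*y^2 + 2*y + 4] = 2 - 20*y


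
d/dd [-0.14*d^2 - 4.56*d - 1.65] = -0.28*d - 4.56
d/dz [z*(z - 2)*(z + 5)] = 3*z^2 + 6*z - 10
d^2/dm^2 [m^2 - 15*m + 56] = 2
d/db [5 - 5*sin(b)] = -5*cos(b)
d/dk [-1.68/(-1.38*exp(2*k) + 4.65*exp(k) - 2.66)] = (7.812 - 4.6368*exp(k))*exp(k)/(1.38*exp(2*k) - 4.65*exp(k) + 2.66)^2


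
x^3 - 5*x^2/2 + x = x*(x - 2)*(x - 1/2)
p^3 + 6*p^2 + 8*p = p*(p + 2)*(p + 4)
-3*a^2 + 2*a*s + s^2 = (-a + s)*(3*a + s)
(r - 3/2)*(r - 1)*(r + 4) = r^3 + 3*r^2/2 - 17*r/2 + 6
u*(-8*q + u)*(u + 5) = -8*q*u^2 - 40*q*u + u^3 + 5*u^2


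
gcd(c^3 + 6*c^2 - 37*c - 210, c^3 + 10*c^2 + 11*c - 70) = c^2 + 12*c + 35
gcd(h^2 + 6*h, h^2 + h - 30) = h + 6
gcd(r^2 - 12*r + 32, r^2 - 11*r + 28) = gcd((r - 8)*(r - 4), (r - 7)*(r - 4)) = r - 4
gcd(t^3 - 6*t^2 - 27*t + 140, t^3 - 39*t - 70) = t^2 - 2*t - 35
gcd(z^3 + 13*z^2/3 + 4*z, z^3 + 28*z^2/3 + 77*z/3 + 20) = z^2 + 13*z/3 + 4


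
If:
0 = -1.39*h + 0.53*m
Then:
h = 0.381294964028777*m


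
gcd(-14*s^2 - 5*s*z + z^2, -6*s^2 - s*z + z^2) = 2*s + z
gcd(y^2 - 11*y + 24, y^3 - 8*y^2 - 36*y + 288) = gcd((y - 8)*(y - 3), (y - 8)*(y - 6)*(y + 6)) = y - 8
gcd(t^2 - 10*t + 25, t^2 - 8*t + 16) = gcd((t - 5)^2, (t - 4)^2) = 1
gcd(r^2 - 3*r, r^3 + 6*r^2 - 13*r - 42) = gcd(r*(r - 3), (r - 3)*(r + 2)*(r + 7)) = r - 3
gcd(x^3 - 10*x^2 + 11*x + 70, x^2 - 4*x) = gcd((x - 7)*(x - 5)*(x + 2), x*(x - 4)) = 1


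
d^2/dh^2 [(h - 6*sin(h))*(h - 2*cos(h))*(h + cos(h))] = 6*h^2*sin(h) + h^2*cos(h) + 4*h*sin(h) - 12*h*sin(2*h) - 24*h*cos(h) + 4*h*cos(2*h) + 6*h - 15*sin(h) + 4*sin(2*h) - 27*sin(3*h) - 2*cos(h) + 12*cos(2*h)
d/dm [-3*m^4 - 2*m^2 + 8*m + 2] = -12*m^3 - 4*m + 8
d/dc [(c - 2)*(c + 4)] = 2*c + 2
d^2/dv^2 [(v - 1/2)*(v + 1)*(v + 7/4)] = 6*v + 9/2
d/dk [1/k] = -1/k^2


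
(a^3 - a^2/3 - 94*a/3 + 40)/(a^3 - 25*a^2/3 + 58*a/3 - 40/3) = (a + 6)/(a - 2)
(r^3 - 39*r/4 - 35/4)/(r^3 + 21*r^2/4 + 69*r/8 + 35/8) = 2*(2*r - 7)/(4*r + 7)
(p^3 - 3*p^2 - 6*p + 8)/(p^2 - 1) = (p^2 - 2*p - 8)/(p + 1)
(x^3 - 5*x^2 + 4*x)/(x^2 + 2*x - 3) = x*(x - 4)/(x + 3)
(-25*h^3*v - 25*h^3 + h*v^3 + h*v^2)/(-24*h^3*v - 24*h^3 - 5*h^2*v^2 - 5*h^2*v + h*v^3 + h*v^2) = (-25*h^2 + v^2)/(-24*h^2 - 5*h*v + v^2)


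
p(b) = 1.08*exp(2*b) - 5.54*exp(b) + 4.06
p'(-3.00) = -0.27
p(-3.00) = 3.79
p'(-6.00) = -0.01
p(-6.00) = 4.05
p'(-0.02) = -3.35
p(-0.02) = -0.33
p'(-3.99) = -0.10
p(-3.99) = 3.96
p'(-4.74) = -0.05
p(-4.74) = 4.01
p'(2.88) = 586.78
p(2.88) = 248.11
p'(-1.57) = -1.06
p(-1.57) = 2.95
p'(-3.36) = -0.19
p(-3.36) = 3.87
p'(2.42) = 210.87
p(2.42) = 78.34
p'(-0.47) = -2.62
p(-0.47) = 1.02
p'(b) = 2.16*exp(2*b) - 5.54*exp(b)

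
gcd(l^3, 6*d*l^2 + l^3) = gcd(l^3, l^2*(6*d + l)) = l^2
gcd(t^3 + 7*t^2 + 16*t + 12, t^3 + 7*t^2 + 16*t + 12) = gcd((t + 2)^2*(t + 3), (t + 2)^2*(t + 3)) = t^3 + 7*t^2 + 16*t + 12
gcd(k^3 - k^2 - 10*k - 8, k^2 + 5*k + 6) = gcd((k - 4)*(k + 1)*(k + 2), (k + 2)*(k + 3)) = k + 2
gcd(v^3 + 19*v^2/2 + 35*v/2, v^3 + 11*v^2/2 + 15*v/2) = v^2 + 5*v/2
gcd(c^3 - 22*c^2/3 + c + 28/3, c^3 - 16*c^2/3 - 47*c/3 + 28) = c^2 - 25*c/3 + 28/3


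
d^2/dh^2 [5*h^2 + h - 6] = 10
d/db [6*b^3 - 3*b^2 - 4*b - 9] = 18*b^2 - 6*b - 4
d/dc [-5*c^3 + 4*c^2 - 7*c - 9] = -15*c^2 + 8*c - 7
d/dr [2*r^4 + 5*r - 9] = 8*r^3 + 5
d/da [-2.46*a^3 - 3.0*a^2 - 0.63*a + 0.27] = -7.38*a^2 - 6.0*a - 0.63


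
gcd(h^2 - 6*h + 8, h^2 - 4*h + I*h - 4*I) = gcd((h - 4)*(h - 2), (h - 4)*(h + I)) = h - 4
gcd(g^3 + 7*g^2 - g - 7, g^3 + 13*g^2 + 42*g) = g + 7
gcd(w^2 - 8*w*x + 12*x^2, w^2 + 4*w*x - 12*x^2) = -w + 2*x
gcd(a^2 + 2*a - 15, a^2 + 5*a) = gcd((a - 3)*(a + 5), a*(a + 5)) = a + 5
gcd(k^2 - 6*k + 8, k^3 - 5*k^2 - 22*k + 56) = k - 2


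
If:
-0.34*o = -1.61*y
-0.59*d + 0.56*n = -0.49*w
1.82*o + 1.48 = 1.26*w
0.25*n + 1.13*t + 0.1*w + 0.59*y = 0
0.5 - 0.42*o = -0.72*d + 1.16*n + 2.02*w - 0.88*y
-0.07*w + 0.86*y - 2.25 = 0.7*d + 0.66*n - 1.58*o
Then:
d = -1.24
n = -2.30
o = -0.03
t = 0.41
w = 1.13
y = -0.01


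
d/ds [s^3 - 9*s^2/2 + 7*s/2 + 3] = 3*s^2 - 9*s + 7/2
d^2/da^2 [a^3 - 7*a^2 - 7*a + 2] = 6*a - 14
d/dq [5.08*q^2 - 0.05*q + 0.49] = 10.16*q - 0.05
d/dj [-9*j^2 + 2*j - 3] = 2 - 18*j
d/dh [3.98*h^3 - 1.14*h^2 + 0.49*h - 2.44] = 11.94*h^2 - 2.28*h + 0.49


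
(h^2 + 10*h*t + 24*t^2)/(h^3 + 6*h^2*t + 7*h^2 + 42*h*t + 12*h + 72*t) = (h + 4*t)/(h^2 + 7*h + 12)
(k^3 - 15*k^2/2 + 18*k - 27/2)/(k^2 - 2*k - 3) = (2*k^2 - 9*k + 9)/(2*(k + 1))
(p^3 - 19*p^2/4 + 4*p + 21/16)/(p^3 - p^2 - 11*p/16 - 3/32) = 2*(2*p - 7)/(4*p + 1)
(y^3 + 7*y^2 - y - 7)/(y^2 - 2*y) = (y^3 + 7*y^2 - y - 7)/(y*(y - 2))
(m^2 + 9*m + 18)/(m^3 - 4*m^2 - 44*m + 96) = (m + 3)/(m^2 - 10*m + 16)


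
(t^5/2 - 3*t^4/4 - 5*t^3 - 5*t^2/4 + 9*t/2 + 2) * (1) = t^5/2 - 3*t^4/4 - 5*t^3 - 5*t^2/4 + 9*t/2 + 2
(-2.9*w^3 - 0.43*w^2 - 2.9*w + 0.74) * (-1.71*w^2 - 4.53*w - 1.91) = 4.959*w^5 + 13.8723*w^4 + 12.4459*w^3 + 12.6929*w^2 + 2.1868*w - 1.4134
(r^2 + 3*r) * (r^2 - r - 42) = r^4 + 2*r^3 - 45*r^2 - 126*r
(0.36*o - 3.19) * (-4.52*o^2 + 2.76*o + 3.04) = -1.6272*o^3 + 15.4124*o^2 - 7.71*o - 9.6976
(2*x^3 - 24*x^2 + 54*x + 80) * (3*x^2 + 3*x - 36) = 6*x^5 - 66*x^4 + 18*x^3 + 1266*x^2 - 1704*x - 2880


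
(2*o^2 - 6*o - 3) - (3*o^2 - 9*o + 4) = -o^2 + 3*o - 7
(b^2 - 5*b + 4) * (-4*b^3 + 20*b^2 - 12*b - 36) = -4*b^5 + 40*b^4 - 128*b^3 + 104*b^2 + 132*b - 144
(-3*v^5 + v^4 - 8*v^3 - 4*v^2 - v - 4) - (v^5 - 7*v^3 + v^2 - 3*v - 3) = -4*v^5 + v^4 - v^3 - 5*v^2 + 2*v - 1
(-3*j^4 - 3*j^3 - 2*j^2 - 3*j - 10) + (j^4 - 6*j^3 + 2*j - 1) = -2*j^4 - 9*j^3 - 2*j^2 - j - 11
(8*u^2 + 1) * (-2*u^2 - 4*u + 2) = -16*u^4 - 32*u^3 + 14*u^2 - 4*u + 2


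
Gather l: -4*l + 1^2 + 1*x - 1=-4*l + x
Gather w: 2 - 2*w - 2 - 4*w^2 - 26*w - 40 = -4*w^2 - 28*w - 40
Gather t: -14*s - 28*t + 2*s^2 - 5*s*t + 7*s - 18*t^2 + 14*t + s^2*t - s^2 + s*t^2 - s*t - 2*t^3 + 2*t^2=s^2 - 7*s - 2*t^3 + t^2*(s - 16) + t*(s^2 - 6*s - 14)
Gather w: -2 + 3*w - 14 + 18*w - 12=21*w - 28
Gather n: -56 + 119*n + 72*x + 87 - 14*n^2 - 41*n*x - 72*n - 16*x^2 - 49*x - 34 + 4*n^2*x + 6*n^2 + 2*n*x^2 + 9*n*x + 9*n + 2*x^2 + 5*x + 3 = n^2*(4*x - 8) + n*(2*x^2 - 32*x + 56) - 14*x^2 + 28*x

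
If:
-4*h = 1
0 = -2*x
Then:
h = -1/4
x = 0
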